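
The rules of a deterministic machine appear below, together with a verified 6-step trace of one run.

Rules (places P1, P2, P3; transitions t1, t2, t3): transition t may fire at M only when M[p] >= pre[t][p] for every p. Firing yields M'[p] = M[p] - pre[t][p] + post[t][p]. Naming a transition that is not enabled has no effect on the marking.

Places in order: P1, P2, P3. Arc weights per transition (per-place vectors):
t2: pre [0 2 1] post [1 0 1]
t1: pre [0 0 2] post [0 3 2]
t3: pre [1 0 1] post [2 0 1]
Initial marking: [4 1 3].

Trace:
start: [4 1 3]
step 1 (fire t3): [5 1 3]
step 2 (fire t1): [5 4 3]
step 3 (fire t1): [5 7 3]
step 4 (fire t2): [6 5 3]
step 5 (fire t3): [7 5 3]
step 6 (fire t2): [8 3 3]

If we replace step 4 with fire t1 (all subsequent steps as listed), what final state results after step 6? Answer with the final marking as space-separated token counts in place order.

7 8 3

(re-executing from step 4 with the substitution; state before step 4: [5 7 3])
step 4 (fire t1): [5 10 3]
step 5 (fire t3): [6 10 3]
step 6 (fire t2): [7 8 3]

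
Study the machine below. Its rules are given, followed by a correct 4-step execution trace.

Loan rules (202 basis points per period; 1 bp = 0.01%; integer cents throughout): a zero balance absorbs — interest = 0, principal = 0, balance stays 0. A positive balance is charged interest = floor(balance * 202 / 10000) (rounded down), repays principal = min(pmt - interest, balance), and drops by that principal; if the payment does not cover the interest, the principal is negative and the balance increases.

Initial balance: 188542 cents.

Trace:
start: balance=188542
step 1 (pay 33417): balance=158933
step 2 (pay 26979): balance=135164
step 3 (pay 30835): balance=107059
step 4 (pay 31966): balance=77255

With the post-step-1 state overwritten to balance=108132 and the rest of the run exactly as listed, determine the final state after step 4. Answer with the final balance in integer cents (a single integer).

state after step 1 := balance=108132
step 2 (pay 26979): balance=83337
step 3 (pay 30835): balance=54185
step 4 (pay 31966): balance=23313

23313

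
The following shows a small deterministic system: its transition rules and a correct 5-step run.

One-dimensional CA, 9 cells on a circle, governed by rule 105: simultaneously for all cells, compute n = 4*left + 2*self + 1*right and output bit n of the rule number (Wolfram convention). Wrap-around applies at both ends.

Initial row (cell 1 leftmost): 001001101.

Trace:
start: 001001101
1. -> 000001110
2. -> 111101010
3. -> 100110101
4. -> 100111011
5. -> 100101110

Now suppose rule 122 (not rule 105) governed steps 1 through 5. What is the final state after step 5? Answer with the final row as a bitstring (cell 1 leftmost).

(re-executing steps 1..5 under rule 122; state before step 1: 001001101)
1. -> 110111110
2. -> 111100011
3. -> 000110110
4. -> 001111111
5. -> 111000001

111000001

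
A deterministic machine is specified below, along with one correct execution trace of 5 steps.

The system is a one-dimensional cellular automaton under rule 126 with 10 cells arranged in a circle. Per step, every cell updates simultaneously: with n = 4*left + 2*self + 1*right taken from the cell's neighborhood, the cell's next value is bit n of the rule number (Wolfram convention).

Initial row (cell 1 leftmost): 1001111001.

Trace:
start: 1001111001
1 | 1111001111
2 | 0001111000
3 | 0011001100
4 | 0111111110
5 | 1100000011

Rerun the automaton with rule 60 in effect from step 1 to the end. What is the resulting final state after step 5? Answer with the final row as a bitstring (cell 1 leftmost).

(re-executing steps 1..5 under rule 60; state before step 1: 1001111001)
1 | 0101000101
2 | 1111100111
3 | 0000010100
4 | 0000011110
5 | 0000010001

0000010001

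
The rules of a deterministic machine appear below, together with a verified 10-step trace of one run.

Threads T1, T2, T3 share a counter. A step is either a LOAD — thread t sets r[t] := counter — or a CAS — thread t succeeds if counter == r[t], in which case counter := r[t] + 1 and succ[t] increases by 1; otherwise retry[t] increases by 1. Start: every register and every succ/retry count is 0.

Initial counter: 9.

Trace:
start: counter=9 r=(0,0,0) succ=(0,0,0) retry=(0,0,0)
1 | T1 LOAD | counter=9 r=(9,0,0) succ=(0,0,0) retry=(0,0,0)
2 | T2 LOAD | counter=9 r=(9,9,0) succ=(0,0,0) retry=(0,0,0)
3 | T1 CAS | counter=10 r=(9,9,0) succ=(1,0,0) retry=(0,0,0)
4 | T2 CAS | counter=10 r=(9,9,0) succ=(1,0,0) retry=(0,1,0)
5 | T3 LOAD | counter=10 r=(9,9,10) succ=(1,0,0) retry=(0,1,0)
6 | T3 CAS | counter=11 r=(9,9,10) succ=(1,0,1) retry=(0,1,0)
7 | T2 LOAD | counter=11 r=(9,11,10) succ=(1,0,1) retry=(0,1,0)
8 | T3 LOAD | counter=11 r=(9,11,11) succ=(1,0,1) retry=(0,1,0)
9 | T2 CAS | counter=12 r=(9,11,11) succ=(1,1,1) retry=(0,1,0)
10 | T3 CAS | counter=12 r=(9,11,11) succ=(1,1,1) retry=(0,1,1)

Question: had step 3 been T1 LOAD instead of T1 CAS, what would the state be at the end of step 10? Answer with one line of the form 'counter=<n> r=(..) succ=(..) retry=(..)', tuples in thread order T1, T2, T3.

counter=12 r=(9,11,11) succ=(0,2,1) retry=(0,0,1)

(re-executing from step 3 with the substitution; state before step 3: counter=9 r=(9,9,0) succ=(0,0,0) retry=(0,0,0))
3 | T1 LOAD | counter=9 r=(9,9,0) succ=(0,0,0) retry=(0,0,0)
4 | T2 CAS | counter=10 r=(9,9,0) succ=(0,1,0) retry=(0,0,0)
5 | T3 LOAD | counter=10 r=(9,9,10) succ=(0,1,0) retry=(0,0,0)
6 | T3 CAS | counter=11 r=(9,9,10) succ=(0,1,1) retry=(0,0,0)
7 | T2 LOAD | counter=11 r=(9,11,10) succ=(0,1,1) retry=(0,0,0)
8 | T3 LOAD | counter=11 r=(9,11,11) succ=(0,1,1) retry=(0,0,0)
9 | T2 CAS | counter=12 r=(9,11,11) succ=(0,2,1) retry=(0,0,0)
10 | T3 CAS | counter=12 r=(9,11,11) succ=(0,2,1) retry=(0,0,1)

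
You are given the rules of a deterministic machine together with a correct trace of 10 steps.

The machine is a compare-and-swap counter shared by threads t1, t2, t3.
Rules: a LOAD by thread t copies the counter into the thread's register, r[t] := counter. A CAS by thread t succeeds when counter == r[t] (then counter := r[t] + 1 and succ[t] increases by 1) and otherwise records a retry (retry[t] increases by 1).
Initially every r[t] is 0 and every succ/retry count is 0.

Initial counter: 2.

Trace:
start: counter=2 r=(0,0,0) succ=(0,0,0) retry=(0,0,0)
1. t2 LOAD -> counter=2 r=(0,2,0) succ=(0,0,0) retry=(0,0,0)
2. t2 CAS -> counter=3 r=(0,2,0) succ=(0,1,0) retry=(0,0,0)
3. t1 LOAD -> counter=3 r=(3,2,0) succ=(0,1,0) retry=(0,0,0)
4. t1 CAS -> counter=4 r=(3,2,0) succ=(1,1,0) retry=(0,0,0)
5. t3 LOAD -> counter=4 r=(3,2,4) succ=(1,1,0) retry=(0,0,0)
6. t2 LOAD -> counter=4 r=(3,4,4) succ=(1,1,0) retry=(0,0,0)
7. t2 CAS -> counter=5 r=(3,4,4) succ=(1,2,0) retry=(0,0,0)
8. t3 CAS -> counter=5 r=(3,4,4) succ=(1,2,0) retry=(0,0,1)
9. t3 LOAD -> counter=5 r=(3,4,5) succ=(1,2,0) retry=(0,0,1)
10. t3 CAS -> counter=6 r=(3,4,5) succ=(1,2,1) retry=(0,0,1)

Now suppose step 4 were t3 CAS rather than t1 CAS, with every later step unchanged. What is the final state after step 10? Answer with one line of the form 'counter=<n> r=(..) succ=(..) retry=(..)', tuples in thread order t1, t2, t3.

counter=5 r=(3,3,4) succ=(0,2,1) retry=(0,0,2)

(re-executing from step 4 with the substitution; state before step 4: counter=3 r=(3,2,0) succ=(0,1,0) retry=(0,0,0))
4. t3 CAS -> counter=3 r=(3,2,0) succ=(0,1,0) retry=(0,0,1)
5. t3 LOAD -> counter=3 r=(3,2,3) succ=(0,1,0) retry=(0,0,1)
6. t2 LOAD -> counter=3 r=(3,3,3) succ=(0,1,0) retry=(0,0,1)
7. t2 CAS -> counter=4 r=(3,3,3) succ=(0,2,0) retry=(0,0,1)
8. t3 CAS -> counter=4 r=(3,3,3) succ=(0,2,0) retry=(0,0,2)
9. t3 LOAD -> counter=4 r=(3,3,4) succ=(0,2,0) retry=(0,0,2)
10. t3 CAS -> counter=5 r=(3,3,4) succ=(0,2,1) retry=(0,0,2)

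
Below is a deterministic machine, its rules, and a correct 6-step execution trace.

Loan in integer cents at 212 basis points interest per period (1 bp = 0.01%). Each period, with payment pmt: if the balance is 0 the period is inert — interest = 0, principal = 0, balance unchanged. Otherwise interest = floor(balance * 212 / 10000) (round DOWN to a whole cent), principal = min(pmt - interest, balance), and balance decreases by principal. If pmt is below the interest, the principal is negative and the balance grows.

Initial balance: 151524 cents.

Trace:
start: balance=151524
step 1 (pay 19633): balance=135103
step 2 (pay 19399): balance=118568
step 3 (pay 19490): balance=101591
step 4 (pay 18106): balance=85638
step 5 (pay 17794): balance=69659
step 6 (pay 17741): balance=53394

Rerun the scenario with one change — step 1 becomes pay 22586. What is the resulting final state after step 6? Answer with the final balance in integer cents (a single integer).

(re-executing from step 1 with the substitution; state before step 1: balance=151524)
step 1 (pay 22586): balance=132150
step 2 (pay 19399): balance=115552
step 3 (pay 19490): balance=98511
step 4 (pay 18106): balance=82493
step 5 (pay 17794): balance=66447
step 6 (pay 17741): balance=50114

50114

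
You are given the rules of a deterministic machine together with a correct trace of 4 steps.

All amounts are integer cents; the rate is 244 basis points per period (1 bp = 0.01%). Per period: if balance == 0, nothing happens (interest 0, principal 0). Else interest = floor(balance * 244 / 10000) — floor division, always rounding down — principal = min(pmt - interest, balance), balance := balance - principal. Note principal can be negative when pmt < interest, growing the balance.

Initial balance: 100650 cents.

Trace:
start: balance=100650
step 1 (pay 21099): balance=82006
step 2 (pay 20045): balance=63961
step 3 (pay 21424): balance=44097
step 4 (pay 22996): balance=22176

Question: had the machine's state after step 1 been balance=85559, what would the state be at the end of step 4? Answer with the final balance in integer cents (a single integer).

25996

state after step 1 := balance=85559
step 2 (pay 20045): balance=67601
step 3 (pay 21424): balance=47826
step 4 (pay 22996): balance=25996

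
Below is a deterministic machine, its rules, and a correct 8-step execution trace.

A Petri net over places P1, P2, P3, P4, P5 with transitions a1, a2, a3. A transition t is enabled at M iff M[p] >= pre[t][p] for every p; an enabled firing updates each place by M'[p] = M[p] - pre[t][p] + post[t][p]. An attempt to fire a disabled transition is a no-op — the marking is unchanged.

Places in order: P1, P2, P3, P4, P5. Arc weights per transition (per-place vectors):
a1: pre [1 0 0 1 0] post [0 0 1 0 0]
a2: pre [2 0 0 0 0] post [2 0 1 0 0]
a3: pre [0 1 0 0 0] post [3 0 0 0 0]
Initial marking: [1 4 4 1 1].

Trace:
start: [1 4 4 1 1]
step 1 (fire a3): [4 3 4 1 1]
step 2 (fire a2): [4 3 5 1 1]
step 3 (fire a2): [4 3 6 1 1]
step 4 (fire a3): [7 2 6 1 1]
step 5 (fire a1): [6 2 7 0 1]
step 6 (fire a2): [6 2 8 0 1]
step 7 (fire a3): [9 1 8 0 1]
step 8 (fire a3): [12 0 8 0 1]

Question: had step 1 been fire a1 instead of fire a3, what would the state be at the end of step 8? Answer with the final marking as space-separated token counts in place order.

9 1 6 0 1

(re-executing from step 1 with the substitution; state before step 1: [1 4 4 1 1])
step 1 (fire a1): [0 4 5 0 1]
step 2 (fire a2): [0 4 5 0 1]
step 3 (fire a2): [0 4 5 0 1]
step 4 (fire a3): [3 3 5 0 1]
step 5 (fire a1): [3 3 5 0 1]
step 6 (fire a2): [3 3 6 0 1]
step 7 (fire a3): [6 2 6 0 1]
step 8 (fire a3): [9 1 6 0 1]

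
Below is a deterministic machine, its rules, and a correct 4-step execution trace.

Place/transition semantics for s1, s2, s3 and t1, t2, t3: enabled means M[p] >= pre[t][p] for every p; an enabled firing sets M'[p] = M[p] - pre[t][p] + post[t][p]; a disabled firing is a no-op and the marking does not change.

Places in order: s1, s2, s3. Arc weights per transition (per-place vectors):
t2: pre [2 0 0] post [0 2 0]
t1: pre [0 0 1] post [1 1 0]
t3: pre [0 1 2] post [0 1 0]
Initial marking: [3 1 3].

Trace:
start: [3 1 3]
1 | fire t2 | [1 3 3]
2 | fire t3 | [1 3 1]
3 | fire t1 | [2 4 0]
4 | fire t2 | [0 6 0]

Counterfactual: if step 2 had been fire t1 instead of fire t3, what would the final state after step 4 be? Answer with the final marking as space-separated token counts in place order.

1 7 1

(re-executing from step 2 with the substitution; state before step 2: [1 3 3])
2 | fire t1 | [2 4 2]
3 | fire t1 | [3 5 1]
4 | fire t2 | [1 7 1]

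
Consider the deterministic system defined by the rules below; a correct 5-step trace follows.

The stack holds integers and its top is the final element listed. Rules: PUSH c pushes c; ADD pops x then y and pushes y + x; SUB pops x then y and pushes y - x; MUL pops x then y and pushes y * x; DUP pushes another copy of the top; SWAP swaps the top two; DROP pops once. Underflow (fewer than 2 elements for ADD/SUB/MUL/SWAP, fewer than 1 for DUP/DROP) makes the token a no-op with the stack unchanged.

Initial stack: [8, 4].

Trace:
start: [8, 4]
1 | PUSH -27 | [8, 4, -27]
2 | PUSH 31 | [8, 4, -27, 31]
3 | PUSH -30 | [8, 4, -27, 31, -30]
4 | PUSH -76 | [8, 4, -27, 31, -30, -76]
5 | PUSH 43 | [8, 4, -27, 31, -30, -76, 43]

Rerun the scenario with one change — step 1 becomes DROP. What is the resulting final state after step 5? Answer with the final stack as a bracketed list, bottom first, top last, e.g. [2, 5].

[8, 31, -30, -76, 43]

(re-executing from step 1 with the substitution; state before step 1: [8, 4])
1 | DROP | [8]
2 | PUSH 31 | [8, 31]
3 | PUSH -30 | [8, 31, -30]
4 | PUSH -76 | [8, 31, -30, -76]
5 | PUSH 43 | [8, 31, -30, -76, 43]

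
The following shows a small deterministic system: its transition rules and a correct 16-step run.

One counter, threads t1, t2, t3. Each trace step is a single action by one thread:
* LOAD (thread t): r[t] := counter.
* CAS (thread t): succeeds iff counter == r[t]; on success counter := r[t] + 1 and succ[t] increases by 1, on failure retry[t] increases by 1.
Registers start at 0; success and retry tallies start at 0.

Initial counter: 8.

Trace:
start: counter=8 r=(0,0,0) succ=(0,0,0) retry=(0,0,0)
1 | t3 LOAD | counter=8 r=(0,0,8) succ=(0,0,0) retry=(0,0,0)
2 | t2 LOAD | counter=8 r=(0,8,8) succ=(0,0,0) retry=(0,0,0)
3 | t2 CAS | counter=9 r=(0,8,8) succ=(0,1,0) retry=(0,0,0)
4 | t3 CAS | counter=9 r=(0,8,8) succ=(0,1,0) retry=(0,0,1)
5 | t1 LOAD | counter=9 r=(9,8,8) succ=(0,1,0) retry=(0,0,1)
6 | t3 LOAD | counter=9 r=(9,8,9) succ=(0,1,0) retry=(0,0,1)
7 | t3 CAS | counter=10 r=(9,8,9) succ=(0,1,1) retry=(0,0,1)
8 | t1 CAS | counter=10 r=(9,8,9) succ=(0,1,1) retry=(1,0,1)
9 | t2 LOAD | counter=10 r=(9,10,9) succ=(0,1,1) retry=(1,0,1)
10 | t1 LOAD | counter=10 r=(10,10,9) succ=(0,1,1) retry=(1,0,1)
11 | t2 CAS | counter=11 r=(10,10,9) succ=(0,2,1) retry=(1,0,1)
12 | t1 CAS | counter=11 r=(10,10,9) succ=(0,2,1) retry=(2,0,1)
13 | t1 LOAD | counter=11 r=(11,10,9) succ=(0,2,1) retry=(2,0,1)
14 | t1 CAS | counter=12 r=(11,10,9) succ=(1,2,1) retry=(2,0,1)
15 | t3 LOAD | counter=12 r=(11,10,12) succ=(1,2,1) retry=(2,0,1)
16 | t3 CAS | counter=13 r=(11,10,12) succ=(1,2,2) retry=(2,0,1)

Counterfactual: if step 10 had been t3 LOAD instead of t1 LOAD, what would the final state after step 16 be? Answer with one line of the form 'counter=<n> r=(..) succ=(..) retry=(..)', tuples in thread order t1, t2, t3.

(re-executing from step 10 with the substitution; state before step 10: counter=10 r=(9,10,9) succ=(0,1,1) retry=(1,0,1))
10 | t3 LOAD | counter=10 r=(9,10,10) succ=(0,1,1) retry=(1,0,1)
11 | t2 CAS | counter=11 r=(9,10,10) succ=(0,2,1) retry=(1,0,1)
12 | t1 CAS | counter=11 r=(9,10,10) succ=(0,2,1) retry=(2,0,1)
13 | t1 LOAD | counter=11 r=(11,10,10) succ=(0,2,1) retry=(2,0,1)
14 | t1 CAS | counter=12 r=(11,10,10) succ=(1,2,1) retry=(2,0,1)
15 | t3 LOAD | counter=12 r=(11,10,12) succ=(1,2,1) retry=(2,0,1)
16 | t3 CAS | counter=13 r=(11,10,12) succ=(1,2,2) retry=(2,0,1)

counter=13 r=(11,10,12) succ=(1,2,2) retry=(2,0,1)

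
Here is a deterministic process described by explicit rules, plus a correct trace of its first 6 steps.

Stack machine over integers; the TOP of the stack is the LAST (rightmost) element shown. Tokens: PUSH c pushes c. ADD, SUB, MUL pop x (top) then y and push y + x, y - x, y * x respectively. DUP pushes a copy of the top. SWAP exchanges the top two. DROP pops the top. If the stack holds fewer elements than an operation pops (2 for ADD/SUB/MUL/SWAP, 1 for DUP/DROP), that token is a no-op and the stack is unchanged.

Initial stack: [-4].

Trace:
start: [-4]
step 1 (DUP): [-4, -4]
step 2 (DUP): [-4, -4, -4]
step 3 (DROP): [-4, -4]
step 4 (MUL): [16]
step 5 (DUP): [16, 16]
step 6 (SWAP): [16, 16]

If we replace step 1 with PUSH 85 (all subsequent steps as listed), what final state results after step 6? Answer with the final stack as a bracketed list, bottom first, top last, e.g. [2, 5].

(re-executing from step 1 with the substitution; state before step 1: [-4])
step 1 (PUSH 85): [-4, 85]
step 2 (DUP): [-4, 85, 85]
step 3 (DROP): [-4, 85]
step 4 (MUL): [-340]
step 5 (DUP): [-340, -340]
step 6 (SWAP): [-340, -340]

[-340, -340]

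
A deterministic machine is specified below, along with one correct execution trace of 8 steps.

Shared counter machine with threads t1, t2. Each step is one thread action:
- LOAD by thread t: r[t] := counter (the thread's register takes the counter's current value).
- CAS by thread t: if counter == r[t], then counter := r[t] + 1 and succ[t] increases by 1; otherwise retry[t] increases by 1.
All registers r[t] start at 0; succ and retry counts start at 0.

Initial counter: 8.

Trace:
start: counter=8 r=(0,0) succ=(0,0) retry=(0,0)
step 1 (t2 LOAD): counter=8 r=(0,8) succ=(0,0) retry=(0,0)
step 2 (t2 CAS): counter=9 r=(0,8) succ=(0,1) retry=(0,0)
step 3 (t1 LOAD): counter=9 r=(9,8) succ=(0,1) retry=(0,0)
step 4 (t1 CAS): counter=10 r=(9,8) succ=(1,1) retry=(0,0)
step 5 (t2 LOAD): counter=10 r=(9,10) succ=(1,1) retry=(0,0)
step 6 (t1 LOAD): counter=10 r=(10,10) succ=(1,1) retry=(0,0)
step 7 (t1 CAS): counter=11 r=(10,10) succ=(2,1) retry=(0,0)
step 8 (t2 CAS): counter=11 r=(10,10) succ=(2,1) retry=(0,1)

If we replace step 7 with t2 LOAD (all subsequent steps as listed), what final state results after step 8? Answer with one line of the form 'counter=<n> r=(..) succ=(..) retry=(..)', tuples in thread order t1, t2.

(re-executing from step 7 with the substitution; state before step 7: counter=10 r=(10,10) succ=(1,1) retry=(0,0))
step 7 (t2 LOAD): counter=10 r=(10,10) succ=(1,1) retry=(0,0)
step 8 (t2 CAS): counter=11 r=(10,10) succ=(1,2) retry=(0,0)

counter=11 r=(10,10) succ=(1,2) retry=(0,0)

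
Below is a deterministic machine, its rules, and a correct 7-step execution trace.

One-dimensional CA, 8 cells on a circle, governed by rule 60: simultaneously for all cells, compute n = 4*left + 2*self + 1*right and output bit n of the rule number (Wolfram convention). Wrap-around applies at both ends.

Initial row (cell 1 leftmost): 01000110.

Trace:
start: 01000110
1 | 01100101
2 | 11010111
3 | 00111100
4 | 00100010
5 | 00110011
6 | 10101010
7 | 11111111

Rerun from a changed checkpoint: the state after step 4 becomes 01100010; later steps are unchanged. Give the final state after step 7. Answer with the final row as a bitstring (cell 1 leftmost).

10000111

state after step 4 := 01100010
5 | 01010011
6 | 11111010
7 | 10000111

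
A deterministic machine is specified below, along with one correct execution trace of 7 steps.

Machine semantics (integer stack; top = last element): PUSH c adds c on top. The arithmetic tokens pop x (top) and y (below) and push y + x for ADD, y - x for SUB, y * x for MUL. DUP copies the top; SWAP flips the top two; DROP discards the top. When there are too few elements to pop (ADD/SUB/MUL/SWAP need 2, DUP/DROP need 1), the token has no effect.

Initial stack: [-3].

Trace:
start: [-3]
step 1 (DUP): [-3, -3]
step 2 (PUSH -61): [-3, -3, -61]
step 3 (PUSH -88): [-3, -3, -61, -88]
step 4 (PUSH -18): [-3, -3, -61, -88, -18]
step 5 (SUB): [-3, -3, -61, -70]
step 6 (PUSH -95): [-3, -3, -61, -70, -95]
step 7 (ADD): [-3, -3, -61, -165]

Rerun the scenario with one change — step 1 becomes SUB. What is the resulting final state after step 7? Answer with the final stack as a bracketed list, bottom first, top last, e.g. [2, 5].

(re-executing from step 1 with the substitution; state before step 1: [-3])
step 1 (SUB): [-3]
step 2 (PUSH -61): [-3, -61]
step 3 (PUSH -88): [-3, -61, -88]
step 4 (PUSH -18): [-3, -61, -88, -18]
step 5 (SUB): [-3, -61, -70]
step 6 (PUSH -95): [-3, -61, -70, -95]
step 7 (ADD): [-3, -61, -165]

[-3, -61, -165]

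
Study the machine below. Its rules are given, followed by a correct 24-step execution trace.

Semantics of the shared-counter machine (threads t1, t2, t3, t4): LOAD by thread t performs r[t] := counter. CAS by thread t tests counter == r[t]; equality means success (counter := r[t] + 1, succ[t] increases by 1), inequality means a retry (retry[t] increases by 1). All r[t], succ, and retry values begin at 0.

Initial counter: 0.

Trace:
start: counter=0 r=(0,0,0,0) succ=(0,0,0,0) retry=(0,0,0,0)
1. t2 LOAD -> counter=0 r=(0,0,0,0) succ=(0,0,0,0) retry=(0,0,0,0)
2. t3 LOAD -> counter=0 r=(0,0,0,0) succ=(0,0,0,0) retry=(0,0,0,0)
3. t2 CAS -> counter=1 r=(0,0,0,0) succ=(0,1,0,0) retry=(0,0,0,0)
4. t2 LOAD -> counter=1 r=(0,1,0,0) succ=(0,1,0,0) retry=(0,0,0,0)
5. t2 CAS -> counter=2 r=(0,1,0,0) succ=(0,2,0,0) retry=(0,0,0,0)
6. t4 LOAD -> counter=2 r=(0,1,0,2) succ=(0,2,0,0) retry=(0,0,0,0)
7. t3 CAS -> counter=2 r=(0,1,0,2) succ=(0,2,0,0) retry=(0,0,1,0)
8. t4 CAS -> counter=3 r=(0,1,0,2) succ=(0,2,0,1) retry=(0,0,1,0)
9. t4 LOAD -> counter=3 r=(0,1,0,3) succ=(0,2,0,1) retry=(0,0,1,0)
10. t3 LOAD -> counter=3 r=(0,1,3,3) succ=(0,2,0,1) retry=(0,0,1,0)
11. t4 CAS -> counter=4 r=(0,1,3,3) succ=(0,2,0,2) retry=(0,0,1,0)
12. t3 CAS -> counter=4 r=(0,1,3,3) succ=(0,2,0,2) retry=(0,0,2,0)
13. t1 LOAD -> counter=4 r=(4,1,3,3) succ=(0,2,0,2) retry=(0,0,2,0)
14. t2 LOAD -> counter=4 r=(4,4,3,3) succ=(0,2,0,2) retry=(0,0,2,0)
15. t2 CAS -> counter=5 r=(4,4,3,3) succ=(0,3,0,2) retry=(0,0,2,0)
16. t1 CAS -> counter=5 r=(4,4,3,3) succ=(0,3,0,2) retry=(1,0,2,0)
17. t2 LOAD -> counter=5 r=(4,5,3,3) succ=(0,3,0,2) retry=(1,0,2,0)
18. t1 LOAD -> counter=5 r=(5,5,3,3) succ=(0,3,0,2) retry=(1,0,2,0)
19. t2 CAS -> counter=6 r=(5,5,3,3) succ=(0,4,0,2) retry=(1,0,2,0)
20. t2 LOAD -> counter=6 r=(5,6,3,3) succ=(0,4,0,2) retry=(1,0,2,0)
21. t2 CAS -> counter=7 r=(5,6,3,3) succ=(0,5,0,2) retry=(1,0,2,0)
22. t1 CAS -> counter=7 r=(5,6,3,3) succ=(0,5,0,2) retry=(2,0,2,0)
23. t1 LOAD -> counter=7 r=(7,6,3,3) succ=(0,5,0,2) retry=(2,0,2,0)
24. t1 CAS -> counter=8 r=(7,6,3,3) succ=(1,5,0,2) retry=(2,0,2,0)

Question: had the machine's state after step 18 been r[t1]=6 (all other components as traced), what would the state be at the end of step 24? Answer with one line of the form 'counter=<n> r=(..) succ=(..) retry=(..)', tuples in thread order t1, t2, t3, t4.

state after step 18 := counter=5 r=(6,5,3,3) succ=(0,3,0,2) retry=(1,0,2,0)
19. t2 CAS -> counter=6 r=(6,5,3,3) succ=(0,4,0,2) retry=(1,0,2,0)
20. t2 LOAD -> counter=6 r=(6,6,3,3) succ=(0,4,0,2) retry=(1,0,2,0)
21. t2 CAS -> counter=7 r=(6,6,3,3) succ=(0,5,0,2) retry=(1,0,2,0)
22. t1 CAS -> counter=7 r=(6,6,3,3) succ=(0,5,0,2) retry=(2,0,2,0)
23. t1 LOAD -> counter=7 r=(7,6,3,3) succ=(0,5,0,2) retry=(2,0,2,0)
24. t1 CAS -> counter=8 r=(7,6,3,3) succ=(1,5,0,2) retry=(2,0,2,0)

counter=8 r=(7,6,3,3) succ=(1,5,0,2) retry=(2,0,2,0)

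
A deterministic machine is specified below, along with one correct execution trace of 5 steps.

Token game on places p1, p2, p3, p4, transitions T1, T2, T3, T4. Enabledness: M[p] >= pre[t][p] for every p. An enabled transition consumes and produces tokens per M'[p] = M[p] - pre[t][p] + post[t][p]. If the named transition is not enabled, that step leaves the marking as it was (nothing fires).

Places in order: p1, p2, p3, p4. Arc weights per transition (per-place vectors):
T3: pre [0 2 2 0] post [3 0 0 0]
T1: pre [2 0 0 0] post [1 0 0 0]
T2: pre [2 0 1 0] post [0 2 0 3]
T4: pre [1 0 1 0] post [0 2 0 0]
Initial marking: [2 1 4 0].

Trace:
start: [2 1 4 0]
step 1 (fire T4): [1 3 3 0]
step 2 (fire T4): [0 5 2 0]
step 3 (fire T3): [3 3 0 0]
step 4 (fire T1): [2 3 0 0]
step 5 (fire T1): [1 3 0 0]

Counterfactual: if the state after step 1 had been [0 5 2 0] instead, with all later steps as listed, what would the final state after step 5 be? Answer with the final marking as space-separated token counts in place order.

state after step 1 := [0 5 2 0]
step 2 (fire T4): [0 5 2 0]
step 3 (fire T3): [3 3 0 0]
step 4 (fire T1): [2 3 0 0]
step 5 (fire T1): [1 3 0 0]

1 3 0 0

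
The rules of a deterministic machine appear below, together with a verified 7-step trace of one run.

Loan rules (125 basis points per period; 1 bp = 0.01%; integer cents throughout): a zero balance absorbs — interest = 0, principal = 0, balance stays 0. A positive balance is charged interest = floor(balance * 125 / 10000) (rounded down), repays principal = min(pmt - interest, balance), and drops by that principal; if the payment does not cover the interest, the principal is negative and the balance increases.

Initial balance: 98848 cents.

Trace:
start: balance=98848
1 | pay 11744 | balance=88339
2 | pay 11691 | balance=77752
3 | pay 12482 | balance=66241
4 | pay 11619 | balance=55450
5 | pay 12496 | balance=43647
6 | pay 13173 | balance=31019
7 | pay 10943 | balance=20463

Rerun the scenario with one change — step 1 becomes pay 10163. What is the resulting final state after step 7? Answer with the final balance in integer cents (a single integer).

22166

(re-executing from step 1 with the substitution; state before step 1: balance=98848)
1 | pay 10163 | balance=89920
2 | pay 11691 | balance=79353
3 | pay 12482 | balance=67862
4 | pay 11619 | balance=57091
5 | pay 12496 | balance=45308
6 | pay 13173 | balance=32701
7 | pay 10943 | balance=22166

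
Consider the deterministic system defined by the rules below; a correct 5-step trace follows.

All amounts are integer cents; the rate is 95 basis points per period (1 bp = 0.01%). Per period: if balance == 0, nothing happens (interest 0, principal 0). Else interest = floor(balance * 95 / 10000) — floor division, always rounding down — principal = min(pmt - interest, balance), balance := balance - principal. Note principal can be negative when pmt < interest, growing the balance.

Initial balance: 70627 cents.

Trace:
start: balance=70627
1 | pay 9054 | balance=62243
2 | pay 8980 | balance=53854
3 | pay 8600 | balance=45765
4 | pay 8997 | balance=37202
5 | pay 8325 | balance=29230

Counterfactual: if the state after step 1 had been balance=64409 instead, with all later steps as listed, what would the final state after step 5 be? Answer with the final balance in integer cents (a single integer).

31479

state after step 1 := balance=64409
2 | pay 8980 | balance=56040
3 | pay 8600 | balance=47972
4 | pay 8997 | balance=39430
5 | pay 8325 | balance=31479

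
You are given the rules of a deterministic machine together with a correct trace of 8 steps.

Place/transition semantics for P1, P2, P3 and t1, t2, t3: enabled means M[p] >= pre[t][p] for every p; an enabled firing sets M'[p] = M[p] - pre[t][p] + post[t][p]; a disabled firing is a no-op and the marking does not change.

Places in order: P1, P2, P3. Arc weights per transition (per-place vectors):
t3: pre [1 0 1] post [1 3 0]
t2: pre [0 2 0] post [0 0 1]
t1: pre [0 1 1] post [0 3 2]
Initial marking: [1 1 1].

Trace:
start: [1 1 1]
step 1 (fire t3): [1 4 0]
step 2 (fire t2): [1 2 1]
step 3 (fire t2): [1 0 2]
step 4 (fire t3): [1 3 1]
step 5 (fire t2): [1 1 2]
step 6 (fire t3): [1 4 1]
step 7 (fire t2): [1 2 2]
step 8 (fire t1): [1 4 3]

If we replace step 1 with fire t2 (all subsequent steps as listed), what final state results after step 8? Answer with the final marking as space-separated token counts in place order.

1 5 2

(re-executing from step 1 with the substitution; state before step 1: [1 1 1])
step 1 (fire t2): [1 1 1]
step 2 (fire t2): [1 1 1]
step 3 (fire t2): [1 1 1]
step 4 (fire t3): [1 4 0]
step 5 (fire t2): [1 2 1]
step 6 (fire t3): [1 5 0]
step 7 (fire t2): [1 3 1]
step 8 (fire t1): [1 5 2]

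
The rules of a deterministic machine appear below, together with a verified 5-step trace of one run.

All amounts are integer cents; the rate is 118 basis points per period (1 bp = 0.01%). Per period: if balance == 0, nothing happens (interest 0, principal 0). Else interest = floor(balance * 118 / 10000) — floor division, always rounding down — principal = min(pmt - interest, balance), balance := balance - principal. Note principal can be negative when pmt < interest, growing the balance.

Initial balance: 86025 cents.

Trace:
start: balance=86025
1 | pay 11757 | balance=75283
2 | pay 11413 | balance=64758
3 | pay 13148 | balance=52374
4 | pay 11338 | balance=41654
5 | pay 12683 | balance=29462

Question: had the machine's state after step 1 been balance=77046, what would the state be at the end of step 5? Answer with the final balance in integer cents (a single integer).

31310

state after step 1 := balance=77046
2 | pay 11413 | balance=66542
3 | pay 13148 | balance=54179
4 | pay 11338 | balance=43480
5 | pay 12683 | balance=31310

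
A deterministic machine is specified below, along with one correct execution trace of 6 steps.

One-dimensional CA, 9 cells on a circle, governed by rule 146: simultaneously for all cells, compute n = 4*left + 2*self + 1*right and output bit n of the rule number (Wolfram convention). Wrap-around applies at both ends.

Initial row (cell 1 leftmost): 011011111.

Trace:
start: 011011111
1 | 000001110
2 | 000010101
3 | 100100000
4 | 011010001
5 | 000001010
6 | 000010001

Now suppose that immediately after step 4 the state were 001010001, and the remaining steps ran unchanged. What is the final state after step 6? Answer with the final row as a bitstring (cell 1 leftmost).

001010000

state after step 4 := 001010001
5 | 110001010
6 | 001010000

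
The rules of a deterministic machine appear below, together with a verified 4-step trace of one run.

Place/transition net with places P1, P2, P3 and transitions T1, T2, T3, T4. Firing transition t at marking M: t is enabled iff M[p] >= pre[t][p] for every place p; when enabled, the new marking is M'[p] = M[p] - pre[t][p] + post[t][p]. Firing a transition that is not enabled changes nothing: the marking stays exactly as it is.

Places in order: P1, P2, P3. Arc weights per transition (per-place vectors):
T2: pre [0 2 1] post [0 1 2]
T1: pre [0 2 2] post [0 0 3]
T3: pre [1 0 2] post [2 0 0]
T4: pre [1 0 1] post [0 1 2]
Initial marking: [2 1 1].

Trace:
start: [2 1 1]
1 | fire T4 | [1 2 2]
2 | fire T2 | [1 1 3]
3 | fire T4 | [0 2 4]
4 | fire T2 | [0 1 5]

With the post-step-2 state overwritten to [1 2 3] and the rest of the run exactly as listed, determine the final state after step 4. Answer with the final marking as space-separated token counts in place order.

0 2 5

state after step 2 := [1 2 3]
3 | fire T4 | [0 3 4]
4 | fire T2 | [0 2 5]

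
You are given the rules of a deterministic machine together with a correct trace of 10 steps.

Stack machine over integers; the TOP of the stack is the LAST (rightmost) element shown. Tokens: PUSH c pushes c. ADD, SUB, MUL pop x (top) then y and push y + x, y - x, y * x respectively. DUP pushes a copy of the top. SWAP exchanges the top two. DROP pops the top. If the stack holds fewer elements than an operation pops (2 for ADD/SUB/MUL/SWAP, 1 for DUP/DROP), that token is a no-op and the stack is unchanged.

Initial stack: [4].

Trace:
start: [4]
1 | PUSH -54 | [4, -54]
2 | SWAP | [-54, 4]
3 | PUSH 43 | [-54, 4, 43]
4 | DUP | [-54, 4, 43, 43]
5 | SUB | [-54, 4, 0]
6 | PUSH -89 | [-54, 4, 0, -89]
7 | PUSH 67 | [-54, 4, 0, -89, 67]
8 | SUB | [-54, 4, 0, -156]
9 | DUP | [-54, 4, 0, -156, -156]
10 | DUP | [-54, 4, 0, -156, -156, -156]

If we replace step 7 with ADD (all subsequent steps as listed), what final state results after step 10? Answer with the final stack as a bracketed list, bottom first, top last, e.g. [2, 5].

(re-executing from step 7 with the substitution; state before step 7: [-54, 4, 0, -89])
7 | ADD | [-54, 4, -89]
8 | SUB | [-54, 93]
9 | DUP | [-54, 93, 93]
10 | DUP | [-54, 93, 93, 93]

[-54, 93, 93, 93]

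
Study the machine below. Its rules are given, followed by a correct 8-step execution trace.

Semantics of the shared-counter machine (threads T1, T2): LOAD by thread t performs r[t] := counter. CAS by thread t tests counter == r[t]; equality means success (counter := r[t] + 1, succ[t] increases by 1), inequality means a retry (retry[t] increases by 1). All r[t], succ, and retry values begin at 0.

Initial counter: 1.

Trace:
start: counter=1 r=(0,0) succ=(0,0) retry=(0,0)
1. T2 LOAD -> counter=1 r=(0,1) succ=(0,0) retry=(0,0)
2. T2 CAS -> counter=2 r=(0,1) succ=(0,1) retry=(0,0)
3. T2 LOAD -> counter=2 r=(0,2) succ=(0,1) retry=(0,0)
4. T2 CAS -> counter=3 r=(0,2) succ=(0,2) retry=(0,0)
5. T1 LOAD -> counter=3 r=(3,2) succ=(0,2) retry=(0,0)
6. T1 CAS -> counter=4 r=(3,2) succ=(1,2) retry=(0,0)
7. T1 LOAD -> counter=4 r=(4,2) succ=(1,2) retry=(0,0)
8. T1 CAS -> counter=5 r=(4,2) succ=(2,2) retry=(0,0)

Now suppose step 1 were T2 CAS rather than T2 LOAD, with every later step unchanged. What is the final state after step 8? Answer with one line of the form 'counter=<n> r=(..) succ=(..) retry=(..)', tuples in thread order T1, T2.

counter=4 r=(3,1) succ=(2,1) retry=(0,2)

(re-executing from step 1 with the substitution; state before step 1: counter=1 r=(0,0) succ=(0,0) retry=(0,0))
1. T2 CAS -> counter=1 r=(0,0) succ=(0,0) retry=(0,1)
2. T2 CAS -> counter=1 r=(0,0) succ=(0,0) retry=(0,2)
3. T2 LOAD -> counter=1 r=(0,1) succ=(0,0) retry=(0,2)
4. T2 CAS -> counter=2 r=(0,1) succ=(0,1) retry=(0,2)
5. T1 LOAD -> counter=2 r=(2,1) succ=(0,1) retry=(0,2)
6. T1 CAS -> counter=3 r=(2,1) succ=(1,1) retry=(0,2)
7. T1 LOAD -> counter=3 r=(3,1) succ=(1,1) retry=(0,2)
8. T1 CAS -> counter=4 r=(3,1) succ=(2,1) retry=(0,2)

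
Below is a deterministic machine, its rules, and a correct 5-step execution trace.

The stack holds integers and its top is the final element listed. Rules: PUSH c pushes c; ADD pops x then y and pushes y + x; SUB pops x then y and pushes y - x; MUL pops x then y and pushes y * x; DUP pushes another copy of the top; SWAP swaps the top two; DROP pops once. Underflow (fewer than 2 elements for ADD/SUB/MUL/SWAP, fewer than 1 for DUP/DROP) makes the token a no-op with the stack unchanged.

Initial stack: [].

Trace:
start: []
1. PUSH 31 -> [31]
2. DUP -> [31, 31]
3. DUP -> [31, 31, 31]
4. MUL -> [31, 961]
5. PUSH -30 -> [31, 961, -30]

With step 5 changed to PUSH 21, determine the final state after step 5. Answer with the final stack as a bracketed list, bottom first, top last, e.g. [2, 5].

(re-executing from step 5 with the substitution; state before step 5: [31, 961])
5. PUSH 21 -> [31, 961, 21]

[31, 961, 21]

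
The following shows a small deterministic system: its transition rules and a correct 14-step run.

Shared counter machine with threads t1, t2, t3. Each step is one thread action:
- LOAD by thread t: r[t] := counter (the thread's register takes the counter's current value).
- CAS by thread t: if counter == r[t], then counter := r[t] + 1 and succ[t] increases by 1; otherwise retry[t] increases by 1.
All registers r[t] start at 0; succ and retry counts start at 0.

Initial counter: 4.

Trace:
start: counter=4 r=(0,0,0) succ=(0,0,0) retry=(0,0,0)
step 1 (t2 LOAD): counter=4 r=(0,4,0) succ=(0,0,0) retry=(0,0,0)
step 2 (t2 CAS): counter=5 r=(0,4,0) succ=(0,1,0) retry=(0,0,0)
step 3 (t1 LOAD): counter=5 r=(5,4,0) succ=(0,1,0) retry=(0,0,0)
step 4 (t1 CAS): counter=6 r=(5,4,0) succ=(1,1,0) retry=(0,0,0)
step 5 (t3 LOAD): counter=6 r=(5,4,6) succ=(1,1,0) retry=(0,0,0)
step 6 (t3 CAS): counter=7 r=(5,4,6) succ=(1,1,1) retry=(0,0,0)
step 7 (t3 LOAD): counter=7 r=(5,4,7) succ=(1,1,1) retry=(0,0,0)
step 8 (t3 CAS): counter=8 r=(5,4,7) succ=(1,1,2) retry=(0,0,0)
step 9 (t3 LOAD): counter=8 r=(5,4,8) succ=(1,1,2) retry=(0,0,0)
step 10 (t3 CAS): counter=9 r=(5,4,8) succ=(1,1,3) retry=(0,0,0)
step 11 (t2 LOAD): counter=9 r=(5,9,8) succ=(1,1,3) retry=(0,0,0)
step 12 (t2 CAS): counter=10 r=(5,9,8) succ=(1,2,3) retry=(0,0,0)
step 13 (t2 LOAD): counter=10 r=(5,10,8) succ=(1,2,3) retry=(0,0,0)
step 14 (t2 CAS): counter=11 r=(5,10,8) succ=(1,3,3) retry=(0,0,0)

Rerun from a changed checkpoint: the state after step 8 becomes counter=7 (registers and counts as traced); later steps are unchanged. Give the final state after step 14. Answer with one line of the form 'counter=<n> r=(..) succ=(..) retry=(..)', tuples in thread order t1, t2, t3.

state after step 8 := counter=7 r=(5,4,7) succ=(1,1,2) retry=(0,0,0)
step 9 (t3 LOAD): counter=7 r=(5,4,7) succ=(1,1,2) retry=(0,0,0)
step 10 (t3 CAS): counter=8 r=(5,4,7) succ=(1,1,3) retry=(0,0,0)
step 11 (t2 LOAD): counter=8 r=(5,8,7) succ=(1,1,3) retry=(0,0,0)
step 12 (t2 CAS): counter=9 r=(5,8,7) succ=(1,2,3) retry=(0,0,0)
step 13 (t2 LOAD): counter=9 r=(5,9,7) succ=(1,2,3) retry=(0,0,0)
step 14 (t2 CAS): counter=10 r=(5,9,7) succ=(1,3,3) retry=(0,0,0)

counter=10 r=(5,9,7) succ=(1,3,3) retry=(0,0,0)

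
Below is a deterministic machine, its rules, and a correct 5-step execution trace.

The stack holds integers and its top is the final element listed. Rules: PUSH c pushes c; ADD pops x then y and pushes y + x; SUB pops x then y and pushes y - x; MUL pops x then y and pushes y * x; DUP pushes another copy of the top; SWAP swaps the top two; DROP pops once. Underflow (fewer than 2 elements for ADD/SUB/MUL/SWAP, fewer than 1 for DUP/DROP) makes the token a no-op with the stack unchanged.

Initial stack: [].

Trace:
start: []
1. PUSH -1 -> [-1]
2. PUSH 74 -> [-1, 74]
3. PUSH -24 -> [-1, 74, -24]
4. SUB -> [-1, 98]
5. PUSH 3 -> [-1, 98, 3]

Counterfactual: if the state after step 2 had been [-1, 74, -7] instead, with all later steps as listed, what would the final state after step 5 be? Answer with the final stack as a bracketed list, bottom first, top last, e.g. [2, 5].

[-1, 74, 17, 3]

state after step 2 := [-1, 74, -7]
3. PUSH -24 -> [-1, 74, -7, -24]
4. SUB -> [-1, 74, 17]
5. PUSH 3 -> [-1, 74, 17, 3]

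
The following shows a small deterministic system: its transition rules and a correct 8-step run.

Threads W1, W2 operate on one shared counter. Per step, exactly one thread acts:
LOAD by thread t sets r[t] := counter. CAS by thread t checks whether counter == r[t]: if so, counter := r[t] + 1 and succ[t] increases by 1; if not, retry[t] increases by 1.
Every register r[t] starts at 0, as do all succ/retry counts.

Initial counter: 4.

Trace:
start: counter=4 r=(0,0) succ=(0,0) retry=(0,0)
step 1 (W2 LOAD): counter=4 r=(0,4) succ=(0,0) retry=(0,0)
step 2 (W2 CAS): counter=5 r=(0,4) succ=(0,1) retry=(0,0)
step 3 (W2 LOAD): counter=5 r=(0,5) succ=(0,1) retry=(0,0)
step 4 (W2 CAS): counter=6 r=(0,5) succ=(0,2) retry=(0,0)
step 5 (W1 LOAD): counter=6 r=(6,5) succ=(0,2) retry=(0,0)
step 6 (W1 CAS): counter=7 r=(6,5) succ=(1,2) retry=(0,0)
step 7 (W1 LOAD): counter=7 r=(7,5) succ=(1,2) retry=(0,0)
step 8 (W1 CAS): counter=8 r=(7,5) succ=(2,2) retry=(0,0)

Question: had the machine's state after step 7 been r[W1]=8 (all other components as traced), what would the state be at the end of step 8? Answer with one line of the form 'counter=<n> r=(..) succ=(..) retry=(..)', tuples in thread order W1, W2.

counter=7 r=(8,5) succ=(1,2) retry=(1,0)

state after step 7 := counter=7 r=(8,5) succ=(1,2) retry=(0,0)
step 8 (W1 CAS): counter=7 r=(8,5) succ=(1,2) retry=(1,0)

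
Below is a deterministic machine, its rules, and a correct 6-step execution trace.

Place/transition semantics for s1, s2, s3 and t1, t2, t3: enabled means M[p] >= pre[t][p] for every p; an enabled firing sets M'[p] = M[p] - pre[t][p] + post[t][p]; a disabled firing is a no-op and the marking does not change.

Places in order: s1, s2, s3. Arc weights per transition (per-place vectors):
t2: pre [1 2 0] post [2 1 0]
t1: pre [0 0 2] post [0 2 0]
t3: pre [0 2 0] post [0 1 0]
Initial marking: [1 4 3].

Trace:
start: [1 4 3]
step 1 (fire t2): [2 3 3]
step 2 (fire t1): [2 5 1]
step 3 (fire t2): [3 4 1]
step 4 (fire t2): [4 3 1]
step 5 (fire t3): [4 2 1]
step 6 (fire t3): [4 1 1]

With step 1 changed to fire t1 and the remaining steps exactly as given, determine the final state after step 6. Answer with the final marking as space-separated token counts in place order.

(re-executing from step 1 with the substitution; state before step 1: [1 4 3])
step 1 (fire t1): [1 6 1]
step 2 (fire t1): [1 6 1]
step 3 (fire t2): [2 5 1]
step 4 (fire t2): [3 4 1]
step 5 (fire t3): [3 3 1]
step 6 (fire t3): [3 2 1]

3 2 1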